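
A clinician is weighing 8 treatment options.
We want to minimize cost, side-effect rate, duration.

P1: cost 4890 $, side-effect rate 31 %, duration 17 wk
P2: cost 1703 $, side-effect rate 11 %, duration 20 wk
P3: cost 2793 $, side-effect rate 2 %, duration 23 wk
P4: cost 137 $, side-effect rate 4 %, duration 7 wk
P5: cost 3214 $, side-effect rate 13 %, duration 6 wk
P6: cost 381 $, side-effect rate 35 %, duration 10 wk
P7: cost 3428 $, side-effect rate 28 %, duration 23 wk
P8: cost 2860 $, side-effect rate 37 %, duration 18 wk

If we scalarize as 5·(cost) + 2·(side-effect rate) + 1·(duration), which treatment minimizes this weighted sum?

P4

P1: 5·4890 + 2·31 + 1·17 = 24529
P2: 5·1703 + 2·11 + 1·20 = 8557
P3: 5·2793 + 2·2 + 1·23 = 13992
P4: 5·137 + 2·4 + 1·7 = 700
P5: 5·3214 + 2·13 + 1·6 = 16102
P6: 5·381 + 2·35 + 1·10 = 1985
P7: 5·3428 + 2·28 + 1·23 = 17219
P8: 5·2860 + 2·37 + 1·18 = 14392
Lowest: P4 at 700.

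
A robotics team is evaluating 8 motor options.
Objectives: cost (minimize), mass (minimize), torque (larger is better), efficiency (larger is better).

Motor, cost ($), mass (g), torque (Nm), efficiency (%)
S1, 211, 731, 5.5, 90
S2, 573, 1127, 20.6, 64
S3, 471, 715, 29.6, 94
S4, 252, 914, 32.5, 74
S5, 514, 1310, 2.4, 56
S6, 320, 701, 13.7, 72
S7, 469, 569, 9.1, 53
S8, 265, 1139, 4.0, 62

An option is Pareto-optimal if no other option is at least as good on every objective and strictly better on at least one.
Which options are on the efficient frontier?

S1: not dominated (best cost).
S2: dominated by S3 (cost 471≤573, mass 715≤1127, torque 29.6≥20.6, efficiency 94≥64).
S3: not dominated (best efficiency).
S4: not dominated (best torque).
S5: dominated by S1 (cost 211≤514, mass 731≤1310, torque 5.5≥2.4, efficiency 90≥56).
S6: not dominated.
S7: not dominated (best mass).
S8: dominated by S1 (cost 211≤265, mass 731≤1139, torque 5.5≥4.0, efficiency 90≥62).

S1, S3, S4, S6, S7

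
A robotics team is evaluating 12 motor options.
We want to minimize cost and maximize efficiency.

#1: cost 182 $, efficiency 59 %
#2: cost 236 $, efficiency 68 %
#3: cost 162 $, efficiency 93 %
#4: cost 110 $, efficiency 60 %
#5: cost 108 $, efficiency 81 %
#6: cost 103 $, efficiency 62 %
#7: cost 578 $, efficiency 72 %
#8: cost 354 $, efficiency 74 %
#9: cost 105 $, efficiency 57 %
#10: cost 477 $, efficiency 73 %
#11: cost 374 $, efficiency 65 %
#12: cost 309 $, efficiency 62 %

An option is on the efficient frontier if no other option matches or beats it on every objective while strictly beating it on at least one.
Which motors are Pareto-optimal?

#3, #5, #6

#1: dominated by #3 (cost 162≤182, efficiency 93≥59).
#2: dominated by #3 (cost 162≤236, efficiency 93≥68).
#3: not dominated (best efficiency).
#4: dominated by #5 (cost 108≤110, efficiency 81≥60).
#5: not dominated.
#6: not dominated (best cost).
#7: dominated by #3 (cost 162≤578, efficiency 93≥72).
#8: dominated by #3 (cost 162≤354, efficiency 93≥74).
#9: dominated by #6 (cost 103≤105, efficiency 62≥57).
#10: dominated by #3 (cost 162≤477, efficiency 93≥73).
#11: dominated by #2 (cost 236≤374, efficiency 68≥65).
#12: dominated by #2 (cost 236≤309, efficiency 68≥62).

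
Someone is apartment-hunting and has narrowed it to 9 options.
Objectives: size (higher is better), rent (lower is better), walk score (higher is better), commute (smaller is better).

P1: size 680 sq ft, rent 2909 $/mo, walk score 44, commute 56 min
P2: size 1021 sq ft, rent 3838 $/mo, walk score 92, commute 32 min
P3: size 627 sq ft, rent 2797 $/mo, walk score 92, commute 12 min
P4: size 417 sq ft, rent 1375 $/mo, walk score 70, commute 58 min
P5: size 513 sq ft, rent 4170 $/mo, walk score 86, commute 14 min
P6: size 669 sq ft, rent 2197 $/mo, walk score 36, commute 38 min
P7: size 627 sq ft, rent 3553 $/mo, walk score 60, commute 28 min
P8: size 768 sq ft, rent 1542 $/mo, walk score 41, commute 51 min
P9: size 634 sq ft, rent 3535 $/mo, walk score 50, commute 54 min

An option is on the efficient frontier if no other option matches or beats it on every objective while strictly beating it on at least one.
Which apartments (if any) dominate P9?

none

P1: worse on walk score (44 vs 50).
P2: worse on rent (3838 vs 3535).
P3: worse on size (627 vs 634).
P4: worse on size (417 vs 634).
P5: worse on size (513 vs 634).
P6: worse on walk score (36 vs 50).
P7: worse on size (627 vs 634).
P8: worse on walk score (41 vs 50).
No option dominates P9.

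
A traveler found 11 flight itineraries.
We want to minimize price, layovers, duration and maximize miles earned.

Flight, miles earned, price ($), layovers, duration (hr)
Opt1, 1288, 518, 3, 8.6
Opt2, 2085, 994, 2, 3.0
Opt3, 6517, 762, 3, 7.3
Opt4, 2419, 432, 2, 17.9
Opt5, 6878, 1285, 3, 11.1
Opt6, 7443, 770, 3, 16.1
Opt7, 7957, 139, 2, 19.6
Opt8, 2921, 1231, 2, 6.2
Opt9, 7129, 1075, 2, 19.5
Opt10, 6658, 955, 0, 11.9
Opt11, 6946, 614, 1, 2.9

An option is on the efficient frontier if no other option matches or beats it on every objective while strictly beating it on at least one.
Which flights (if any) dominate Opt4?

Opt1: worse on miles earned (1288 vs 2419).
Opt2: worse on miles earned (2085 vs 2419).
Opt3: worse on price (762 vs 432).
Opt5: worse on price (1285 vs 432).
Opt6: worse on price (770 vs 432).
Opt7: worse on duration (19.6 vs 17.9).
Opt8: worse on price (1231 vs 432).
Opt9: worse on price (1075 vs 432).
Opt10: worse on price (955 vs 432).
Opt11: worse on price (614 vs 432).
No option dominates Opt4.

none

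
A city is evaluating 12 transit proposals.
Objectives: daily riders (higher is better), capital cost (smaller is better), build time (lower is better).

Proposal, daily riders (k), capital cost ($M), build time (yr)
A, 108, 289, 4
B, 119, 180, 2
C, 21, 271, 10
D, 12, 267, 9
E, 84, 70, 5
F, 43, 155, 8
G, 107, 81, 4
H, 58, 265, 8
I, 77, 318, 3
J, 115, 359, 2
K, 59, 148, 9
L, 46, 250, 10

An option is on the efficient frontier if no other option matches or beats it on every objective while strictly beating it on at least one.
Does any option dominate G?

No

A: worse on capital cost (289 vs 81).
B: worse on capital cost (180 vs 81).
C: worse on daily riders (21 vs 107).
D: worse on daily riders (12 vs 107).
E: worse on daily riders (84 vs 107).
F: worse on daily riders (43 vs 107).
H: worse on daily riders (58 vs 107).
I: worse on daily riders (77 vs 107).
J: worse on capital cost (359 vs 81).
K: worse on daily riders (59 vs 107).
L: worse on daily riders (46 vs 107).
No option is at least as good as G on every objective and strictly better on one.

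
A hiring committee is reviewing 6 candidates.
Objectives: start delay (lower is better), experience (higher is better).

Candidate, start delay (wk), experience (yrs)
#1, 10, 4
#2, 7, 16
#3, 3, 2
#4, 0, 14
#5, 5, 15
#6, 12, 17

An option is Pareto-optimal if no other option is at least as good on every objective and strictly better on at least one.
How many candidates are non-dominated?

4

#1: dominated by #2 (start delay 7≤10, experience 16≥4).
#2: not dominated.
#3: dominated by #4 (start delay 0≤3, experience 14≥2).
#4: not dominated (best start delay).
#5: not dominated.
#6: not dominated (best experience).
Pareto-optimal: #2, #4, #5, #6 → 4.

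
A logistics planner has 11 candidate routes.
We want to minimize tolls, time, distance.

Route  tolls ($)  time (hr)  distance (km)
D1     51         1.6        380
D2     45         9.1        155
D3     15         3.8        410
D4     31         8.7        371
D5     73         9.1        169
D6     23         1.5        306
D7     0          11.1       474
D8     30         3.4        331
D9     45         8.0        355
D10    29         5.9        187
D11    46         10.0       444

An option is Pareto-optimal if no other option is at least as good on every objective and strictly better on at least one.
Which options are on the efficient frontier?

D1: dominated by D6 (tolls 23≤51, time 1.5≤1.6, distance 306≤380).
D2: not dominated (best distance).
D3: not dominated.
D4: dominated by D6 (tolls 23≤31, time 1.5≤8.7, distance 306≤371).
D5: dominated by D2 (tolls 45≤73, time 9.1≤9.1, distance 155≤169).
D6: not dominated (best time).
D7: not dominated (best tolls).
D8: dominated by D6 (tolls 23≤30, time 1.5≤3.4, distance 306≤331).
D9: dominated by D6 (tolls 23≤45, time 1.5≤8.0, distance 306≤355).
D10: not dominated.
D11: dominated by D2 (tolls 45≤46, time 9.1≤10.0, distance 155≤444).

D2, D3, D6, D7, D10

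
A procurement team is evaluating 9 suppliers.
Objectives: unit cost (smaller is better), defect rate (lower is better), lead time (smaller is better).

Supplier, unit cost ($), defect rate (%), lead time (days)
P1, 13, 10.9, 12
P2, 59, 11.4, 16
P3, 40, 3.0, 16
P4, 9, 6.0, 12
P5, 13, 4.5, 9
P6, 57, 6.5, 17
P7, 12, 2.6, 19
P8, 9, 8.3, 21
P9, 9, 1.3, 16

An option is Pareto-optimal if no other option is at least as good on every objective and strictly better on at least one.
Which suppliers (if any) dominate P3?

P9: unit cost 9≤40, defect rate 1.3≤3.0, lead time 16≤16 — dominates P3.
Others (P1, P2, P4, P5, P6, P7, P8) are each worse than P3 on at least one objective.

P9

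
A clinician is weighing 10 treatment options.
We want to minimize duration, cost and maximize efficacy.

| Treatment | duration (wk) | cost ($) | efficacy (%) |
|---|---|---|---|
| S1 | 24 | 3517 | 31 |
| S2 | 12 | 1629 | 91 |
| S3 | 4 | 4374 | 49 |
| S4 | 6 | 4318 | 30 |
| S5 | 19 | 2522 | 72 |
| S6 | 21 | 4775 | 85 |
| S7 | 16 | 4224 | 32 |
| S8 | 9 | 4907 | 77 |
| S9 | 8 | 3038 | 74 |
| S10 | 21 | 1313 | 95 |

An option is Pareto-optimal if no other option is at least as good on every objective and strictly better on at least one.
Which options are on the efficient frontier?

S1: dominated by S2 (duration 12≤24, cost 1629≤3517, efficacy 91≥31).
S2: not dominated.
S3: not dominated (best duration).
S4: not dominated.
S5: dominated by S2 (duration 12≤19, cost 1629≤2522, efficacy 91≥72).
S6: dominated by S2 (duration 12≤21, cost 1629≤4775, efficacy 91≥85).
S7: dominated by S2 (duration 12≤16, cost 1629≤4224, efficacy 91≥32).
S8: not dominated.
S9: not dominated.
S10: not dominated (best cost).

S2, S3, S4, S8, S9, S10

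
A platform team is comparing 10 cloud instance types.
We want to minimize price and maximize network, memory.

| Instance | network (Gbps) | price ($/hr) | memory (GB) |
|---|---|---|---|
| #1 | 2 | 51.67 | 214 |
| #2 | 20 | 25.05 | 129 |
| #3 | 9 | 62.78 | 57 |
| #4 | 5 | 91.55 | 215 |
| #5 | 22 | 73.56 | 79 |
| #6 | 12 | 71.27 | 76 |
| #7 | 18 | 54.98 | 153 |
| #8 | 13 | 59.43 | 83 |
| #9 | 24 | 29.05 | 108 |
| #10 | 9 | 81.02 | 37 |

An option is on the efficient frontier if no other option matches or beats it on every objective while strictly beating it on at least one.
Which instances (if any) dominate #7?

#1: worse on network (2 vs 18).
#2: worse on memory (129 vs 153).
#3: worse on network (9 vs 18).
#4: worse on network (5 vs 18).
#5: worse on price (73.56 vs 54.98).
#6: worse on network (12 vs 18).
#8: worse on network (13 vs 18).
#9: worse on memory (108 vs 153).
#10: worse on network (9 vs 18).
No option dominates #7.

none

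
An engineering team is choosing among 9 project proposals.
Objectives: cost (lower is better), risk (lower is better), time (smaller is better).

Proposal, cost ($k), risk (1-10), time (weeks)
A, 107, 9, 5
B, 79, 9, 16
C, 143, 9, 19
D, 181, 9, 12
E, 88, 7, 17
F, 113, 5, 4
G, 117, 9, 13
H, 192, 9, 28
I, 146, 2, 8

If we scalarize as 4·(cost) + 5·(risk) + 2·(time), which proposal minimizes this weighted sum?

B

A: 4·107 + 5·9 + 2·5 = 483
B: 4·79 + 5·9 + 2·16 = 393
C: 4·143 + 5·9 + 2·19 = 655
D: 4·181 + 5·9 + 2·12 = 793
E: 4·88 + 5·7 + 2·17 = 421
F: 4·113 + 5·5 + 2·4 = 485
G: 4·117 + 5·9 + 2·13 = 539
H: 4·192 + 5·9 + 2·28 = 869
I: 4·146 + 5·2 + 2·8 = 610
Lowest: B at 393.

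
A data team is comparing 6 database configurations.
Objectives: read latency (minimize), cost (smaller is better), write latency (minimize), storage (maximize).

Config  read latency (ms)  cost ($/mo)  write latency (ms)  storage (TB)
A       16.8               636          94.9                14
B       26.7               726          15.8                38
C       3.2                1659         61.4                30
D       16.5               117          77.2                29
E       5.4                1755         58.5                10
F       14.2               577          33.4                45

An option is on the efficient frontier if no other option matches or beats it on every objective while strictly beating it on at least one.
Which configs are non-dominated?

B, C, D, E, F

A: dominated by D (read latency 16.5≤16.8, cost 117≤636, write latency 77.2≤94.9, storage 29≥14).
B: not dominated (best write latency).
C: not dominated (best read latency).
D: not dominated (best cost).
E: not dominated.
F: not dominated (best storage).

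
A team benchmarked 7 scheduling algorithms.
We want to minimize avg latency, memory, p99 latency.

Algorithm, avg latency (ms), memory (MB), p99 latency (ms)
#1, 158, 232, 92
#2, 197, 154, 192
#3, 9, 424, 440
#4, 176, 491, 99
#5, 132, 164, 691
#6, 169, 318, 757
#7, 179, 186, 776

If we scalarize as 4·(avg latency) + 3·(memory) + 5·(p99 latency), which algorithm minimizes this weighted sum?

#1: 4·158 + 3·232 + 5·92 = 1788
#2: 4·197 + 3·154 + 5·192 = 2210
#3: 4·9 + 3·424 + 5·440 = 3508
#4: 4·176 + 3·491 + 5·99 = 2672
#5: 4·132 + 3·164 + 5·691 = 4475
#6: 4·169 + 3·318 + 5·757 = 5415
#7: 4·179 + 3·186 + 5·776 = 5154
Lowest: #1 at 1788.

#1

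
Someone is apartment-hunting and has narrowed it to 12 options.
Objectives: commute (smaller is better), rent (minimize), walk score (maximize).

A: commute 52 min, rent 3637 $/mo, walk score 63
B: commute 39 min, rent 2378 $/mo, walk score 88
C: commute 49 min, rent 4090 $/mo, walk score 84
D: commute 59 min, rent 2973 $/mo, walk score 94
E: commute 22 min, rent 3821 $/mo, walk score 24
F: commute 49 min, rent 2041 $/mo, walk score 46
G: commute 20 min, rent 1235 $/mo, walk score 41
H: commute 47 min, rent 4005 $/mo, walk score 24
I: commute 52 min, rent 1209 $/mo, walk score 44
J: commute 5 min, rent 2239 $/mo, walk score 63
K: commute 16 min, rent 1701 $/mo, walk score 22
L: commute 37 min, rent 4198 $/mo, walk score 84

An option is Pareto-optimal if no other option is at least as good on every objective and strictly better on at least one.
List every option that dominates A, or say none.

B: commute 39≤52, rent 2378≤3637, walk score 88≥63 — dominates A.
J: commute 5≤52, rent 2239≤3637, walk score 63≥63 — dominates A.
Others (C, D, E, F, G, H, I, K, L) are each worse than A on at least one objective.

B, J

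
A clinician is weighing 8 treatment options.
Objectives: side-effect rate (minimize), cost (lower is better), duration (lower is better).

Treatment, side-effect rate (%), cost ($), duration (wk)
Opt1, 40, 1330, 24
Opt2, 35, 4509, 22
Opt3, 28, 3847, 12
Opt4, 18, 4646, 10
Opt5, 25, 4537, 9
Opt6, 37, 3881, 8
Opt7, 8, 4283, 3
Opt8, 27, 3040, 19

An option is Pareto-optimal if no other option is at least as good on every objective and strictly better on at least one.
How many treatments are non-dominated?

5

Opt1: not dominated (best cost).
Opt2: dominated by Opt3 (side-effect rate 28≤35, cost 3847≤4509, duration 12≤22).
Opt3: not dominated.
Opt4: dominated by Opt7 (side-effect rate 8≤18, cost 4283≤4646, duration 3≤10).
Opt5: dominated by Opt7 (side-effect rate 8≤25, cost 4283≤4537, duration 3≤9).
Opt6: not dominated.
Opt7: not dominated (best side-effect rate).
Opt8: not dominated.
Pareto-optimal: Opt1, Opt3, Opt6, Opt7, Opt8 → 5.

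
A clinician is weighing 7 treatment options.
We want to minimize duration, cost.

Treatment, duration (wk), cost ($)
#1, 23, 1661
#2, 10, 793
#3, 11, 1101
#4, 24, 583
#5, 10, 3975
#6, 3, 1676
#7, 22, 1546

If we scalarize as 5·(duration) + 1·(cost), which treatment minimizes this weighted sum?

#1: 5·23 + 1·1661 = 1776
#2: 5·10 + 1·793 = 843
#3: 5·11 + 1·1101 = 1156
#4: 5·24 + 1·583 = 703
#5: 5·10 + 1·3975 = 4025
#6: 5·3 + 1·1676 = 1691
#7: 5·22 + 1·1546 = 1656
Lowest: #4 at 703.

#4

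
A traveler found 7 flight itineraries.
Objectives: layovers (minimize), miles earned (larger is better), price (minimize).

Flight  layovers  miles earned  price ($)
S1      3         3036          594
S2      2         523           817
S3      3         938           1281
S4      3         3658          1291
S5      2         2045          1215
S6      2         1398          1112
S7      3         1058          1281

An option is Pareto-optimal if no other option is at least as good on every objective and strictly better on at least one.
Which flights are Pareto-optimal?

S1: not dominated (best price).
S2: not dominated.
S3: dominated by S1 (layovers 3≤3, miles earned 3036≥938, price 594≤1281).
S4: not dominated (best miles earned).
S5: not dominated.
S6: not dominated.
S7: dominated by S1 (layovers 3≤3, miles earned 3036≥1058, price 594≤1281).

S1, S2, S4, S5, S6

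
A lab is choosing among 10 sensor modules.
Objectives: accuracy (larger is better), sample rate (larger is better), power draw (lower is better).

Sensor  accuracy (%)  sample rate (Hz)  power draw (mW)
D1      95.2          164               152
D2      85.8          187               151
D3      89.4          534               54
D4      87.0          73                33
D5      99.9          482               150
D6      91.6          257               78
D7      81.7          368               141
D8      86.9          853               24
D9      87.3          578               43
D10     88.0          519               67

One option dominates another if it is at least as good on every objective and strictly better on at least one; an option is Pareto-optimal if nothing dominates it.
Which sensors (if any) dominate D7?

D3: accuracy 89.4≥81.7, sample rate 534≥368, power draw 54≤141 — dominates D7.
D8: accuracy 86.9≥81.7, sample rate 853≥368, power draw 24≤141 — dominates D7.
D9: accuracy 87.3≥81.7, sample rate 578≥368, power draw 43≤141 — dominates D7.
D10: accuracy 88.0≥81.7, sample rate 519≥368, power draw 67≤141 — dominates D7.
Others (D1, D2, D4, D5, D6) are each worse than D7 on at least one objective.

D3, D8, D9, D10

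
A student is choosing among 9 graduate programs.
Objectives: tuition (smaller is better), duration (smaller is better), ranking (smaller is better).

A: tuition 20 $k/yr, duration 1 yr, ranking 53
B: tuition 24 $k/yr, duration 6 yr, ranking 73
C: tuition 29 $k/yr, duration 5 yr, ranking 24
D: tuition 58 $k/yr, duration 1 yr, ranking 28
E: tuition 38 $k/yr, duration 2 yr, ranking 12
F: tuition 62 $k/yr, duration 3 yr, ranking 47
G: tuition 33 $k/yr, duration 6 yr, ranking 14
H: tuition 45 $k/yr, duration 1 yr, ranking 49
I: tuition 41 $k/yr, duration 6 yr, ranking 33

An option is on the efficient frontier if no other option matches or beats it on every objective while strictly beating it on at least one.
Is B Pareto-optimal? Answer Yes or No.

No

A vs B: tuition 20≤24, duration 1≤6, ranking 53≤73 — A is at least as good on every objective and strictly better on at least one, so A dominates B.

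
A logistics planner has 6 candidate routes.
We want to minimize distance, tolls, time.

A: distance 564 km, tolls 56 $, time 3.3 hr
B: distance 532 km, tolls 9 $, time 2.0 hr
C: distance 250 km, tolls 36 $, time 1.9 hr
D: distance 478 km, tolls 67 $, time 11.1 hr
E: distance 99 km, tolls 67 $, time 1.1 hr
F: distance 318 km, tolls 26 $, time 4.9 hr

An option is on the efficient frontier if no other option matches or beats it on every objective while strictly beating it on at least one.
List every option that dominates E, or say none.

A: worse on distance (564 vs 99).
B: worse on distance (532 vs 99).
C: worse on distance (250 vs 99).
D: worse on distance (478 vs 99).
F: worse on distance (318 vs 99).
No option dominates E.

none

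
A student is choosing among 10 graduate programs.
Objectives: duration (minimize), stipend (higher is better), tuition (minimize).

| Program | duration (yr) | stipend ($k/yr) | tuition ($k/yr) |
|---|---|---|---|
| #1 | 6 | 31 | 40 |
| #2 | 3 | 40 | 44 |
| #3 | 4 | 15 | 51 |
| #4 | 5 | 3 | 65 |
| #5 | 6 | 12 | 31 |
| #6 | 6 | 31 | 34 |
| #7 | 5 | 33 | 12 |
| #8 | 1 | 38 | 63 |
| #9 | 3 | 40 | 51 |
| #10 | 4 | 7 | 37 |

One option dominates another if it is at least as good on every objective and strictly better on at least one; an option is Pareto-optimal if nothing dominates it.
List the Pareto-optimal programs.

#2, #7, #8, #10

#1: dominated by #6 (duration 6≤6, stipend 31≥31, tuition 34≤40).
#2: not dominated.
#3: dominated by #2 (duration 3≤4, stipend 40≥15, tuition 44≤51).
#4: dominated by #2 (duration 3≤5, stipend 40≥3, tuition 44≤65).
#5: dominated by #7 (duration 5≤6, stipend 33≥12, tuition 12≤31).
#6: dominated by #7 (duration 5≤6, stipend 33≥31, tuition 12≤34).
#7: not dominated (best tuition).
#8: not dominated (best duration).
#9: dominated by #2 (duration 3≤3, stipend 40≥40, tuition 44≤51).
#10: not dominated.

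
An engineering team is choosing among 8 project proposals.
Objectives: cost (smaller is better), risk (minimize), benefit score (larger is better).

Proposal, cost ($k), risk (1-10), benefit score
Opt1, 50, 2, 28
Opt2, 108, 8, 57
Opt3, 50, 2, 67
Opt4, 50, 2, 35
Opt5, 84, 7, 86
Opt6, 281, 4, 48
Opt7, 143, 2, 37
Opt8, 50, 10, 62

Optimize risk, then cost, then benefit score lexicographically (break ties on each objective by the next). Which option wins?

First minimize risk: best is 2, kept {Opt1, Opt3, Opt4, Opt7}.
Then minimize cost: best is 50, kept {Opt1, Opt3, Opt4}.
Then maximize benefit score: best is 67, kept {Opt3}.

Opt3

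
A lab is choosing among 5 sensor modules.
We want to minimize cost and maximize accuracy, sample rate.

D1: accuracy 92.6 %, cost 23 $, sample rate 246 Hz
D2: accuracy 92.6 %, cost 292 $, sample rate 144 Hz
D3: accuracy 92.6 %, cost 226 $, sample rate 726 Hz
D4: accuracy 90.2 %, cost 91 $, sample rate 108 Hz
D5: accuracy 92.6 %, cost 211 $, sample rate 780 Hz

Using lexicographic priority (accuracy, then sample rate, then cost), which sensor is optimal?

First maximize accuracy: best is 92.6, kept {D1, D2, D3, D5}.
Then maximize sample rate: best is 780, kept {D5}.

D5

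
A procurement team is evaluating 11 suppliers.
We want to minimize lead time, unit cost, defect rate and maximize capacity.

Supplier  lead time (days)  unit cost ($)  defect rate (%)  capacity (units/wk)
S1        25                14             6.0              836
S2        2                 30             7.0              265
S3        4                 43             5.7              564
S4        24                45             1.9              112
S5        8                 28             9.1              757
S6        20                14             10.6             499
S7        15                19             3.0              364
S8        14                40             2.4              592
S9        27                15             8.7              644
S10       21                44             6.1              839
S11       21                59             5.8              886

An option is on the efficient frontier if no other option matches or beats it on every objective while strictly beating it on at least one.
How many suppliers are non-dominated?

S1: not dominated.
S2: not dominated (best lead time).
S3: not dominated.
S4: not dominated (best defect rate).
S5: not dominated.
S6: not dominated.
S7: not dominated.
S8: not dominated.
S9: dominated by S1 (lead time 25≤27, unit cost 14≤15, defect rate 6.0≤8.7, capacity 836≥644).
S10: not dominated.
S11: not dominated (best capacity).
Pareto-optimal: S1, S2, S3, S4, S5, S6, S7, S8, S10, S11 → 10.

10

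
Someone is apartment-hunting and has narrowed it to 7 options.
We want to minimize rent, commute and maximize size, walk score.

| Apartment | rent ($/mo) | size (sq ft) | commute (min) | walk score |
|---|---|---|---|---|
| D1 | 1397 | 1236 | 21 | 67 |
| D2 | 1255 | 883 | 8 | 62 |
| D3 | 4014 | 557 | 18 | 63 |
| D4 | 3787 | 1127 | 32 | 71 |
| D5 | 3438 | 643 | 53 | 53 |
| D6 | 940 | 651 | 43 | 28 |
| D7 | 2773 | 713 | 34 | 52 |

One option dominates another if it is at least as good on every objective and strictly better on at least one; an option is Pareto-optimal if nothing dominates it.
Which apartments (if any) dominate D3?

D1: worse on commute (21 vs 18).
D2: worse on walk score (62 vs 63).
D4: worse on commute (32 vs 18).
D5: worse on commute (53 vs 18).
D6: worse on commute (43 vs 18).
D7: worse on commute (34 vs 18).
No option dominates D3.

none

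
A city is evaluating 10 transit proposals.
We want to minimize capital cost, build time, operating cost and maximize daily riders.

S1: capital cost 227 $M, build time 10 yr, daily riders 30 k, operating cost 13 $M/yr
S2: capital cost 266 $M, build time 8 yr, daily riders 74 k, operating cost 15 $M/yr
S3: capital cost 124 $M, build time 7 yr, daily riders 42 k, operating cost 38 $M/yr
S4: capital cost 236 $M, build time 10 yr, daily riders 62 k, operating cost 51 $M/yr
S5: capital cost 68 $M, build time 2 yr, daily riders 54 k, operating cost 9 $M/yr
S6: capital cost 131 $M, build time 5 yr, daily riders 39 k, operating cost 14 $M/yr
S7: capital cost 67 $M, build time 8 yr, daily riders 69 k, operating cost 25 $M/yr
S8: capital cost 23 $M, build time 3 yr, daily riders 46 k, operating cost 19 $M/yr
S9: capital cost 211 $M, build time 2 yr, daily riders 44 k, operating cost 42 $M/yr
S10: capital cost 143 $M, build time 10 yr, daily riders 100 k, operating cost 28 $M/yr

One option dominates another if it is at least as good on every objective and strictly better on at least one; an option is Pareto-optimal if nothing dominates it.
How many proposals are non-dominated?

5

S1: dominated by S5 (capital cost 68≤227, build time 2≤10, daily riders 54≥30, operating cost 9≤13).
S2: not dominated.
S3: dominated by S5 (capital cost 68≤124, build time 2≤7, daily riders 54≥42, operating cost 9≤38).
S4: dominated by S7 (capital cost 67≤236, build time 8≤10, daily riders 69≥62, operating cost 25≤51).
S5: not dominated (best operating cost).
S6: dominated by S5 (capital cost 68≤131, build time 2≤5, daily riders 54≥39, operating cost 9≤14).
S7: not dominated.
S8: not dominated (best capital cost).
S9: dominated by S5 (capital cost 68≤211, build time 2≤2, daily riders 54≥44, operating cost 9≤42).
S10: not dominated (best daily riders).
Pareto-optimal: S2, S5, S7, S8, S10 → 5.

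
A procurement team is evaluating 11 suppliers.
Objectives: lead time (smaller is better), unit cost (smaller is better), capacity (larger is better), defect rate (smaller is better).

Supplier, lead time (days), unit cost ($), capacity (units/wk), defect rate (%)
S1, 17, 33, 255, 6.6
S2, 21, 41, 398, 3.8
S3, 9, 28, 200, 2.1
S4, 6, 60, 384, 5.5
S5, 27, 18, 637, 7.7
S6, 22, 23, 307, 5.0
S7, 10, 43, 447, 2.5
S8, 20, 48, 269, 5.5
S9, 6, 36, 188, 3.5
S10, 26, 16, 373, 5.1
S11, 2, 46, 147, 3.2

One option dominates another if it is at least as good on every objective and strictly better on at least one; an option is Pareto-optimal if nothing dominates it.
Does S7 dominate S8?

Yes

S7 vs S8: lead time 10≤20, unit cost 43≤48, capacity 447≥269, defect rate 2.5≤5.5 — S7 is at least as good on every objective with at least one strict improvement.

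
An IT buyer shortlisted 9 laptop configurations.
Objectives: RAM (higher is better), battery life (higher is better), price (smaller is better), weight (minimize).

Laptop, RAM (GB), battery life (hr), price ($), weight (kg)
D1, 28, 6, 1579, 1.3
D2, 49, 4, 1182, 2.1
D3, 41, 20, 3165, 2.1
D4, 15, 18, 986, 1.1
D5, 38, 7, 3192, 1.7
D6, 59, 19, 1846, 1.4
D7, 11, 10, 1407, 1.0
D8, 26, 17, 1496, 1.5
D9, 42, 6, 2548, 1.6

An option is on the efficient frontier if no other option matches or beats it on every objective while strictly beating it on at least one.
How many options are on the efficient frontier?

D1: not dominated.
D2: not dominated.
D3: not dominated (best battery life).
D4: not dominated (best price).
D5: dominated by D6 (RAM 59≥38, battery life 19≥7, price 1846≤3192, weight 1.4≤1.7).
D6: not dominated (best RAM).
D7: not dominated (best weight).
D8: not dominated.
D9: dominated by D6 (RAM 59≥42, battery life 19≥6, price 1846≤2548, weight 1.4≤1.6).
Pareto-optimal: D1, D2, D3, D4, D6, D7, D8 → 7.

7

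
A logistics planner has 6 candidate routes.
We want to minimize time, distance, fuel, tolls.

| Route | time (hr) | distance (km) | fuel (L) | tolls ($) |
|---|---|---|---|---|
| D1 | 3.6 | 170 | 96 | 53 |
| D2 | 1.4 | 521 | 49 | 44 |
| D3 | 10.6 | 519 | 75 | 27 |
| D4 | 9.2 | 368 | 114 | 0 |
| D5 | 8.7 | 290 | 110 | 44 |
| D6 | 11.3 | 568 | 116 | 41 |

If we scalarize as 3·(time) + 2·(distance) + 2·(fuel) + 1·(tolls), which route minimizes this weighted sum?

D1: 3·3.6 + 2·170 + 2·96 + 1·53 = 595.8
D2: 3·1.4 + 2·521 + 2·49 + 1·44 = 1188.2
D3: 3·10.6 + 2·519 + 2·75 + 1·27 = 1246.8
D4: 3·9.2 + 2·368 + 2·114 + 1·0 = 991.6
D5: 3·8.7 + 2·290 + 2·110 + 1·44 = 870.1
D6: 3·11.3 + 2·568 + 2·116 + 1·41 = 1442.9
Lowest: D1 at 595.8.

D1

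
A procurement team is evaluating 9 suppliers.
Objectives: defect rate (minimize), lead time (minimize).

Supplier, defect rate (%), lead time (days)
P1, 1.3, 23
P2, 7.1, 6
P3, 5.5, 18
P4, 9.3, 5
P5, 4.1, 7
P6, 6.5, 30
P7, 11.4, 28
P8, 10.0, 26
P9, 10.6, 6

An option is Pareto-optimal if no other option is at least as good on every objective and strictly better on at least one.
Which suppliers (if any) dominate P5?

P1: worse on lead time (23 vs 7).
P2: worse on defect rate (7.1 vs 4.1).
P3: worse on defect rate (5.5 vs 4.1).
P4: worse on defect rate (9.3 vs 4.1).
P6: worse on defect rate (6.5 vs 4.1).
P7: worse on defect rate (11.4 vs 4.1).
P8: worse on defect rate (10.0 vs 4.1).
P9: worse on defect rate (10.6 vs 4.1).
No option dominates P5.

none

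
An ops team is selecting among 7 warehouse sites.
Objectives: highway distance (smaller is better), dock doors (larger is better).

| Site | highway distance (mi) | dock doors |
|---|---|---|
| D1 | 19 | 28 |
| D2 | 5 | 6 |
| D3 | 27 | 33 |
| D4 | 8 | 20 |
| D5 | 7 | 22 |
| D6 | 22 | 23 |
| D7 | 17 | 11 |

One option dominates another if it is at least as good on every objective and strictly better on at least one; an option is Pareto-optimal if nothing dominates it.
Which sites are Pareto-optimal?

D1, D2, D3, D5

D1: not dominated.
D2: not dominated (best highway distance).
D3: not dominated (best dock doors).
D4: dominated by D5 (highway distance 7≤8, dock doors 22≥20).
D5: not dominated.
D6: dominated by D1 (highway distance 19≤22, dock doors 28≥23).
D7: dominated by D4 (highway distance 8≤17, dock doors 20≥11).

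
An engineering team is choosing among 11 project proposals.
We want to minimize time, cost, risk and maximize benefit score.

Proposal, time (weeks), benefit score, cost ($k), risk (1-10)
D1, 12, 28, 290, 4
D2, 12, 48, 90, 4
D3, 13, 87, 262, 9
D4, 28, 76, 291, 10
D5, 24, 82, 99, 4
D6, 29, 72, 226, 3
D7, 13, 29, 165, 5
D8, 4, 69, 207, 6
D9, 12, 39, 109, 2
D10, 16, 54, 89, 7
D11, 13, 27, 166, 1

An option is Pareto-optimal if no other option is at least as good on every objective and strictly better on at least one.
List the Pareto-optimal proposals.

D1: dominated by D2 (time 12≤12, benefit score 48≥28, cost 90≤290, risk 4≤4).
D2: not dominated.
D3: not dominated (best benefit score).
D4: dominated by D3 (time 13≤28, benefit score 87≥76, cost 262≤291, risk 9≤10).
D5: not dominated.
D6: not dominated.
D7: dominated by D2 (time 12≤13, benefit score 48≥29, cost 90≤165, risk 4≤5).
D8: not dominated (best time).
D9: not dominated.
D10: not dominated (best cost).
D11: not dominated (best risk).

D2, D3, D5, D6, D8, D9, D10, D11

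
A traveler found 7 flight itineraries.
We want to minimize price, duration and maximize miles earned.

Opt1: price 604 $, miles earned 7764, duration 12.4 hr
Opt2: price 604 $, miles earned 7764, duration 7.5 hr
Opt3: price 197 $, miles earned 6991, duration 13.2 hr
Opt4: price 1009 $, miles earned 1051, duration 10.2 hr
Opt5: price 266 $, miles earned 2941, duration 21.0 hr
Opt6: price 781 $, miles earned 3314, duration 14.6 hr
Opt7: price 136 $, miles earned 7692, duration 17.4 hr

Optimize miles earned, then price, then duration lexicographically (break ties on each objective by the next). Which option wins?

First maximize miles earned: best is 7764, kept {Opt1, Opt2}.
Then minimize price: best is 604, kept {Opt1, Opt2}.
Then minimize duration: best is 7.5, kept {Opt2}.

Opt2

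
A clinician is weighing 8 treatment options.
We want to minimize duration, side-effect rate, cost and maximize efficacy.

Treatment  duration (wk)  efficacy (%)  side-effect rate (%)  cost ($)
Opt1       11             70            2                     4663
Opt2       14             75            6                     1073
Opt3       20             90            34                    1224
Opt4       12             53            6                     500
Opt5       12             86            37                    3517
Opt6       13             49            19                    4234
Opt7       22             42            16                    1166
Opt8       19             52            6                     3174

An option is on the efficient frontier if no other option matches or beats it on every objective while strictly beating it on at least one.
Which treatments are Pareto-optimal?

Opt1: not dominated (best duration).
Opt2: not dominated.
Opt3: not dominated (best efficacy).
Opt4: not dominated (best cost).
Opt5: not dominated.
Opt6: dominated by Opt4 (duration 12≤13, efficacy 53≥49, side-effect rate 6≤19, cost 500≤4234).
Opt7: dominated by Opt2 (duration 14≤22, efficacy 75≥42, side-effect rate 6≤16, cost 1073≤1166).
Opt8: dominated by Opt2 (duration 14≤19, efficacy 75≥52, side-effect rate 6≤6, cost 1073≤3174).

Opt1, Opt2, Opt3, Opt4, Opt5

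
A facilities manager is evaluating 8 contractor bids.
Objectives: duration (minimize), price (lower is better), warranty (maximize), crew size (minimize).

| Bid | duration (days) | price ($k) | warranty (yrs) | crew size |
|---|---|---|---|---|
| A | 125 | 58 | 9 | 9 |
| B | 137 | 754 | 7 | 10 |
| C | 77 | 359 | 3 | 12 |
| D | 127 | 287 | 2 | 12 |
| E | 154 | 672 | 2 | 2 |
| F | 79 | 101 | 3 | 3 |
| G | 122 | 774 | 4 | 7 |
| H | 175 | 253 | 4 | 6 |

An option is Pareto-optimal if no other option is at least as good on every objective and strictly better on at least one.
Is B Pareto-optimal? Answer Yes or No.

No

A vs B: duration 125≤137, price 58≤754, warranty 9≥7, crew size 9≤10 — A is at least as good on every objective and strictly better on at least one, so A dominates B.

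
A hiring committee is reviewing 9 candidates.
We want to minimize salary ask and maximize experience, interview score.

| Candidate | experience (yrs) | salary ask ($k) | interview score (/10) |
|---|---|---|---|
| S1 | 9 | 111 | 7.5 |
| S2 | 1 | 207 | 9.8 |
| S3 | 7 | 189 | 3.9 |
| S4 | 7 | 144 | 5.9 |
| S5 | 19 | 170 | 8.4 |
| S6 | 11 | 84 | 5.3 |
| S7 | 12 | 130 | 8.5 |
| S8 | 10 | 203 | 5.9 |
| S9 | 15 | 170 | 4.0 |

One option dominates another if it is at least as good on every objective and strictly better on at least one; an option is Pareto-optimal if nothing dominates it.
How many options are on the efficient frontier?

S1: not dominated.
S2: not dominated (best interview score).
S3: dominated by S1 (experience 9≥7, salary ask 111≤189, interview score 7.5≥3.9).
S4: dominated by S1 (experience 9≥7, salary ask 111≤144, interview score 7.5≥5.9).
S5: not dominated (best experience).
S6: not dominated (best salary ask).
S7: not dominated.
S8: dominated by S5 (experience 19≥10, salary ask 170≤203, interview score 8.4≥5.9).
S9: dominated by S5 (experience 19≥15, salary ask 170≤170, interview score 8.4≥4.0).
Pareto-optimal: S1, S2, S5, S6, S7 → 5.

5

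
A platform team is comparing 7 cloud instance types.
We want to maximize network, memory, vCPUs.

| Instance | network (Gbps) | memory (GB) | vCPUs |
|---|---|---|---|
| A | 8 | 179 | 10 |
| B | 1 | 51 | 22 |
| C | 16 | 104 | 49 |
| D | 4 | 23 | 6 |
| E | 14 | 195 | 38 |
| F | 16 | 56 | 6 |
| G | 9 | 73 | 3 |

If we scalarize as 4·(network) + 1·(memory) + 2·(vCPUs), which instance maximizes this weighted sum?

A: 4·8 + 1·179 + 2·10 = 231
B: 4·1 + 1·51 + 2·22 = 99
C: 4·16 + 1·104 + 2·49 = 266
D: 4·4 + 1·23 + 2·6 = 51
E: 4·14 + 1·195 + 2·38 = 327
F: 4·16 + 1·56 + 2·6 = 132
G: 4·9 + 1·73 + 2·3 = 115
Highest: E at 327.

E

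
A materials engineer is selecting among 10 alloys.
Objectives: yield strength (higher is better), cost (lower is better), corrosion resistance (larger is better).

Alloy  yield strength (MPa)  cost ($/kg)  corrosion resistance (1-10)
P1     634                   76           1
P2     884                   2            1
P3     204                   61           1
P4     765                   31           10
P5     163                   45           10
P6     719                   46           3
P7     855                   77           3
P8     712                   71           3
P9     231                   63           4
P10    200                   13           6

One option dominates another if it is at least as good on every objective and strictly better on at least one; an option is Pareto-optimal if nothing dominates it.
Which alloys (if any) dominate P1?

P2, P4, P6, P8

P2: yield strength 884≥634, cost 2≤76, corrosion resistance 1≥1 — dominates P1.
P4: yield strength 765≥634, cost 31≤76, corrosion resistance 10≥1 — dominates P1.
P6: yield strength 719≥634, cost 46≤76, corrosion resistance 3≥1 — dominates P1.
P8: yield strength 712≥634, cost 71≤76, corrosion resistance 3≥1 — dominates P1.
Others (P3, P5, P7, P9, P10) are each worse than P1 on at least one objective.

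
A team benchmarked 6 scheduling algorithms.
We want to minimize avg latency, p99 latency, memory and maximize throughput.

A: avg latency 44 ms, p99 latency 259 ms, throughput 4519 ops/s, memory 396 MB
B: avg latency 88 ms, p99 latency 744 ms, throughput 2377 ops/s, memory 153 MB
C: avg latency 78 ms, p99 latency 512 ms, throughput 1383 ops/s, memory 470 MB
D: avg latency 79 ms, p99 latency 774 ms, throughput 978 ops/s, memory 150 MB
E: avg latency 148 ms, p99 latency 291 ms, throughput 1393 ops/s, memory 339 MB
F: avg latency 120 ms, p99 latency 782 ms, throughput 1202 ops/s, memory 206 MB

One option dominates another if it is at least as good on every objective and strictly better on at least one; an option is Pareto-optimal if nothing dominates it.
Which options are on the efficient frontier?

A, B, D, E

A: not dominated (best avg latency).
B: not dominated.
C: dominated by A (avg latency 44≤78, p99 latency 259≤512, throughput 4519≥1383, memory 396≤470).
D: not dominated (best memory).
E: not dominated.
F: dominated by B (avg latency 88≤120, p99 latency 744≤782, throughput 2377≥1202, memory 153≤206).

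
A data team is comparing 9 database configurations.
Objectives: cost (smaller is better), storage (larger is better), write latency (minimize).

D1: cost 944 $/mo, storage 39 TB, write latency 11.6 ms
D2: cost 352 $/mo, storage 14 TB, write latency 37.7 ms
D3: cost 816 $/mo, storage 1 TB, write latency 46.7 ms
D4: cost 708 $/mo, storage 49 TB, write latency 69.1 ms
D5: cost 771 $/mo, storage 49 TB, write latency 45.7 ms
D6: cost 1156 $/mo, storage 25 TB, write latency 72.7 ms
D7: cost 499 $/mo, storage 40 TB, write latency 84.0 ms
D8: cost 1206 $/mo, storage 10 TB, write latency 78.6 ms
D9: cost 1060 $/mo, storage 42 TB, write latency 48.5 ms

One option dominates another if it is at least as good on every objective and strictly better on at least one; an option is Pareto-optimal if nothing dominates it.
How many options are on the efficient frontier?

D1: not dominated (best write latency).
D2: not dominated (best cost).
D3: dominated by D2 (cost 352≤816, storage 14≥1, write latency 37.7≤46.7).
D4: not dominated.
D5: not dominated.
D6: dominated by D1 (cost 944≤1156, storage 39≥25, write latency 11.6≤72.7).
D7: not dominated.
D8: dominated by D1 (cost 944≤1206, storage 39≥10, write latency 11.6≤78.6).
D9: dominated by D5 (cost 771≤1060, storage 49≥42, write latency 45.7≤48.5).
Pareto-optimal: D1, D2, D4, D5, D7 → 5.

5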